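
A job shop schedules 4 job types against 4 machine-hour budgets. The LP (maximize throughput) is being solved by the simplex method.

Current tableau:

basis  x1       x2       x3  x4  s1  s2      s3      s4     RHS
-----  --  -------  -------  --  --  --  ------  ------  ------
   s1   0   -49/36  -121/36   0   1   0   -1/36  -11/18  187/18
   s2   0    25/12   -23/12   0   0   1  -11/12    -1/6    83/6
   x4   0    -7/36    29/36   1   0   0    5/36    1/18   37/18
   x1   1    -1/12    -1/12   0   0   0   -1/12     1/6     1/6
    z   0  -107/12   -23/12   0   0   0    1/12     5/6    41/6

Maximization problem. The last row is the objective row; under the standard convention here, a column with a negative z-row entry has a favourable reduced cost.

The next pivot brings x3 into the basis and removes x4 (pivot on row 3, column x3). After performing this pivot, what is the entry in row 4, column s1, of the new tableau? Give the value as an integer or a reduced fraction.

0

Pivot element is row 3, column x3: 29/36.
Normalize row 3: new (row 3, s1) = 0/(29/36) = 0.
row 4 ← row 4 − (-1/12)·(new row 3): 0 − (-1/12)·0 = 0.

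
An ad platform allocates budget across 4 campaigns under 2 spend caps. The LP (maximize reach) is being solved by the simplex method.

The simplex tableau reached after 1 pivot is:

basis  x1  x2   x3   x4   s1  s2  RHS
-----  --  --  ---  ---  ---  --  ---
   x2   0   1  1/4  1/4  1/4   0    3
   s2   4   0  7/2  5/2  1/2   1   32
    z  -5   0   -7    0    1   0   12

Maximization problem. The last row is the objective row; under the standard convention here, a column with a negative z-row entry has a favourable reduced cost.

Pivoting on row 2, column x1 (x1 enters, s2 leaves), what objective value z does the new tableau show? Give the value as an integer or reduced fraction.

Minimum ratio for x1: 32/4 = 8.
z changes by −(z-row coeff of x1)·ratio = −(-5)·8 = 40.
New z = 12 + 40 = 52.

52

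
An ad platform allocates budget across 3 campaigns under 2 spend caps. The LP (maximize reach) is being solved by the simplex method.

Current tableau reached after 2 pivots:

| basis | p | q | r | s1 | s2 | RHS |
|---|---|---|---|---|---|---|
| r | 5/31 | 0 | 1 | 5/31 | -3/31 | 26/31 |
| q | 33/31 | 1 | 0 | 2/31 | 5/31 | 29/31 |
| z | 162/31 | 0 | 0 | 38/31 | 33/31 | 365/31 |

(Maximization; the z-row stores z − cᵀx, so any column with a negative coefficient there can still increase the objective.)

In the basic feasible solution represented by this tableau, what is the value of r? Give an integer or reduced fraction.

r is basic (row 1); its value is the RHS of that row: 26/31.

26/31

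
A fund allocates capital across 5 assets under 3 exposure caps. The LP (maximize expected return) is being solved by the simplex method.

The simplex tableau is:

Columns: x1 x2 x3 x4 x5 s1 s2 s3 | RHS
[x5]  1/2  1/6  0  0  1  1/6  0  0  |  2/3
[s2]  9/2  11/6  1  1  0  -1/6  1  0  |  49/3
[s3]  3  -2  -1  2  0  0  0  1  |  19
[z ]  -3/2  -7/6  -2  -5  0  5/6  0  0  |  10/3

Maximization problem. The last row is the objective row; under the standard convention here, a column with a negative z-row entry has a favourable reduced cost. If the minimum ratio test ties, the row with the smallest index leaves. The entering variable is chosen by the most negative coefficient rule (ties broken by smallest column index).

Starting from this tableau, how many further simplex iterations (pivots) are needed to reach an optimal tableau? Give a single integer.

3

pivot: x4 in, s3 out → z = 305/6
pivot: x2 in, s2 out → z = 1117/17
pivot: x3 in, x2 out → z = 214/3
No improving column remains; optimal.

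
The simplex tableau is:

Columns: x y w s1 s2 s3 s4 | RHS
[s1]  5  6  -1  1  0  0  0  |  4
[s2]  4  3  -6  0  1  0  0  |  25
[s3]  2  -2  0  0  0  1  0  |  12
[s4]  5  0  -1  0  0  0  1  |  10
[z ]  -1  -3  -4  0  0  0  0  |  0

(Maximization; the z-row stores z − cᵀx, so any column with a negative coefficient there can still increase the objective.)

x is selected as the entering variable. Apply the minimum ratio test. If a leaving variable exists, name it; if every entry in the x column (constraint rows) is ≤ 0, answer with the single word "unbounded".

Ratios: row 1 (s1): 4/5 = 4/5; row 2 (s2): 25/4 = 25/4; row 3 (s3): 12/2 = 6; row 4 (s4): 10/5 = 2.
Minimum ratio is in the s1 row, so s1 leaves.

s1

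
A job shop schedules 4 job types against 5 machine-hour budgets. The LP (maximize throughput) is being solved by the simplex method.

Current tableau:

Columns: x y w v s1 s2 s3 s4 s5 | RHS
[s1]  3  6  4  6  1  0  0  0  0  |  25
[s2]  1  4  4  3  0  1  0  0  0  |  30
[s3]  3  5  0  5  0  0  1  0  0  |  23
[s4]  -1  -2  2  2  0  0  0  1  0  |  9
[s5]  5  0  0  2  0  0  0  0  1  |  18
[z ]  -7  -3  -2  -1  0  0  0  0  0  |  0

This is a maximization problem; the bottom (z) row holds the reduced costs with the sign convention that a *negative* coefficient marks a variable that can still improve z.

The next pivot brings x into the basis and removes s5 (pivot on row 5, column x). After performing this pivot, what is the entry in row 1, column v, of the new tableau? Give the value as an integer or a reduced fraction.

Pivot element is row 5, column x: 5.
Normalize row 5: new (row 5, v) = 2/5 = 2/5.
row 1 ← row 1 − 3·(new row 5): 6 − 3·(2/5) = 24/5.

24/5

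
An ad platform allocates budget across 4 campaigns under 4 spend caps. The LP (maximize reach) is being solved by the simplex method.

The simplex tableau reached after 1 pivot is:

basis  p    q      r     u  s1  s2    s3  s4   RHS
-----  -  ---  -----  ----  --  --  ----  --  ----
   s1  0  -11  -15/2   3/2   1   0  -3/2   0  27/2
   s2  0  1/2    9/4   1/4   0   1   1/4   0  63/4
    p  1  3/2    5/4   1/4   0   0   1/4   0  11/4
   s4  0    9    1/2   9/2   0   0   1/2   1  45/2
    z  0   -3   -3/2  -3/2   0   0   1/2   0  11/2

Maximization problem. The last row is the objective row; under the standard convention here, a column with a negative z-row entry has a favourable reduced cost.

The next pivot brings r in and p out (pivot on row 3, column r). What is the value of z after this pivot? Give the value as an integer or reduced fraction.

Minimum ratio for r: (11/4)/(5/4) = 11/5.
z changes by −(z-row coeff of r)·ratio = −(-3/2)·(11/5) = 33/10.
New z = 11/2 + (33/10) = 44/5.

44/5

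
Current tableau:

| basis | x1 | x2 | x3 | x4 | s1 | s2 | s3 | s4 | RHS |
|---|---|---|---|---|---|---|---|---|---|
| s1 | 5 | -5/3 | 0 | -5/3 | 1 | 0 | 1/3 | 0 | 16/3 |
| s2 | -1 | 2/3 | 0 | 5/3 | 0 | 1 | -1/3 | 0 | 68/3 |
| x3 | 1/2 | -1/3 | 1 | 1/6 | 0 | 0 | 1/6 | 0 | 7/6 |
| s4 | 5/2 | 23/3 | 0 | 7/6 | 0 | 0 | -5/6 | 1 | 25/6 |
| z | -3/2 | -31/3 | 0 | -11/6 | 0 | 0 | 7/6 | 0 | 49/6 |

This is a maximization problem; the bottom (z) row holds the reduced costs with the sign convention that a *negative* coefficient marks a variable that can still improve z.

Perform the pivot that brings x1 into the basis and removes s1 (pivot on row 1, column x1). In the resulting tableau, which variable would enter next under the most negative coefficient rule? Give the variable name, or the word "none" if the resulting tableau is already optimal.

Pivot element 5. New z-row = old z-row − (-3/2)·(row 1/5).
Updated z-row coefficients: x1: 0, x2: -65/6, x3: 0, x4: -7/3, s1: 3/10, s2: 0, s3: 19/15, s4: 0.
The most negative is -65/6 in column x2, so x2 would enter next.

x2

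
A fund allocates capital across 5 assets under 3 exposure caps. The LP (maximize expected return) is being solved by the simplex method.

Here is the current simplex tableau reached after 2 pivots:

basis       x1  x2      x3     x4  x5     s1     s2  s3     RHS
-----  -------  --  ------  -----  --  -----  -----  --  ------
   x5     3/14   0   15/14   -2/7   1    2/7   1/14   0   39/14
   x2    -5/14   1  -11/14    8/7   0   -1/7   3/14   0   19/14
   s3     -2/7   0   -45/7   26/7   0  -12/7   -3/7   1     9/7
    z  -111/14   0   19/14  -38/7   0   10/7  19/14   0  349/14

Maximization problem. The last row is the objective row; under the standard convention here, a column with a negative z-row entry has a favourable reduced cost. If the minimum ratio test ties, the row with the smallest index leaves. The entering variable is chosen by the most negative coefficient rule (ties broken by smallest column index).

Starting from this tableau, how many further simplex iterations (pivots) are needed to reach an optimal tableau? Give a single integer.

pivot: x1 in, x5 out → z = 128
pivot: x4 in, s3 out → z = 152
No improving column remains; optimal.

2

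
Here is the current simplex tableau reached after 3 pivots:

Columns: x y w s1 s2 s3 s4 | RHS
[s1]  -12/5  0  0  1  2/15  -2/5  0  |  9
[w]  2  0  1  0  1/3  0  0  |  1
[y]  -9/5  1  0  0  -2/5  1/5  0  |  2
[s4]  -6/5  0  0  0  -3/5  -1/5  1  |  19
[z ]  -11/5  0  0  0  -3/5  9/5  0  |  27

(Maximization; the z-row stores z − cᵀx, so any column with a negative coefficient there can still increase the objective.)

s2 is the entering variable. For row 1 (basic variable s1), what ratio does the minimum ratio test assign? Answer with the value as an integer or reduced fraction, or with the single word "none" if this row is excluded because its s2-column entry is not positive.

Ratio = RHS / (s2 entry) = 9 / (2/15) = 135/2.

135/2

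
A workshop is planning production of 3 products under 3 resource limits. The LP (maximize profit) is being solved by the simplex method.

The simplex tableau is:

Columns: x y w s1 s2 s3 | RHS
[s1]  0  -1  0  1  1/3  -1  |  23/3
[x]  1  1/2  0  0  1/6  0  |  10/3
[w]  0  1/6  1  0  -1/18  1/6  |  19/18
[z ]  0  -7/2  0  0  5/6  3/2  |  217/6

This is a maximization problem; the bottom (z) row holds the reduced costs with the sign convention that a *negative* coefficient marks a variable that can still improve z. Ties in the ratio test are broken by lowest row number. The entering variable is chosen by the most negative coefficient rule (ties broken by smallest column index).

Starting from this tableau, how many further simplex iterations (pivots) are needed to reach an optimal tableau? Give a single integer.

pivot: y in, w out → z = 175/3
pivot: s2 in, x out → z = 117/2
No improving column remains; optimal.

2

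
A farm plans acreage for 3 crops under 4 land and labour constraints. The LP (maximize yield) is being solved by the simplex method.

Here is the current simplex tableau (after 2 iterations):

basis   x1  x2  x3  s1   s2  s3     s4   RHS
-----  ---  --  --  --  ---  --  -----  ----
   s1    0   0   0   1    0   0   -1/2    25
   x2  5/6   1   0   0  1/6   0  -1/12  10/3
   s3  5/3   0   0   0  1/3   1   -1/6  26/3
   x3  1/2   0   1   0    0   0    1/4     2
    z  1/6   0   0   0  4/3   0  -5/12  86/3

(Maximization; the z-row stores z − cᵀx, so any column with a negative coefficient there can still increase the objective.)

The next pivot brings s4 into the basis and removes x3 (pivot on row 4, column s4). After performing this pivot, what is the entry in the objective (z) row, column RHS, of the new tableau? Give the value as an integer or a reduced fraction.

Pivot element is row 4, column s4: 1/4.
Normalize row 4: new (row 4, RHS) = 2/(1/4) = 8.
z-row ← z-row − (-5/12)·(new row 4): 86/3 − (-5/12)·8 = 32.

32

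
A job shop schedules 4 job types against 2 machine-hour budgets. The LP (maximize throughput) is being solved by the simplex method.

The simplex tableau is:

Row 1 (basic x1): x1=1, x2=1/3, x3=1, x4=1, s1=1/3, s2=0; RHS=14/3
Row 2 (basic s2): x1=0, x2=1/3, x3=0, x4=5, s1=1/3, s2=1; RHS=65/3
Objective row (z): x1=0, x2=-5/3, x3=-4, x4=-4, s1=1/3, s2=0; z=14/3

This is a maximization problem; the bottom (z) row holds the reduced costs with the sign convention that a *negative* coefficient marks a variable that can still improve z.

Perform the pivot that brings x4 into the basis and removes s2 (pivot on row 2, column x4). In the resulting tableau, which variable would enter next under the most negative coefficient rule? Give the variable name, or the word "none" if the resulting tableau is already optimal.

Pivot element 5. New z-row = old z-row − (-4)·(row 2/5).
Updated z-row coefficients: x1: 0, x2: -7/5, x3: -4, x4: 0, s1: 3/5, s2: 4/5.
The most negative is -4 in column x3, so x3 would enter next.

x3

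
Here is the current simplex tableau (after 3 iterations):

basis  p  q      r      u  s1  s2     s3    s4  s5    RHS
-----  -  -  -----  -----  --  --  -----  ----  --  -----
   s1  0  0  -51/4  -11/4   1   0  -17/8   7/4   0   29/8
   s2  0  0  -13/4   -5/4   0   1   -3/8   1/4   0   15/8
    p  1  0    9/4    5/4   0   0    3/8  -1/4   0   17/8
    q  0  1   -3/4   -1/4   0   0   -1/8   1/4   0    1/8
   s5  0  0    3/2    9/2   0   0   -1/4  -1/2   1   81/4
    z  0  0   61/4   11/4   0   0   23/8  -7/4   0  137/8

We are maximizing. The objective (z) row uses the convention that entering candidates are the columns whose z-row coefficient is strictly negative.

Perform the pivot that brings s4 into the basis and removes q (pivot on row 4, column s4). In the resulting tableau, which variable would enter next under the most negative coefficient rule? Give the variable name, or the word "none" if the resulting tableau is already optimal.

none

Pivot element 1/4. New z-row = old z-row − (-7/4)·(row 4/(1/4)).
Updated z-row coefficients: p: 0, q: 7, r: 10, u: 1, s1: 0, s2: 0, s3: 2, s4: 0, s5: 0.
No coefficient is strictly negative; the tableau after this pivot is optimal.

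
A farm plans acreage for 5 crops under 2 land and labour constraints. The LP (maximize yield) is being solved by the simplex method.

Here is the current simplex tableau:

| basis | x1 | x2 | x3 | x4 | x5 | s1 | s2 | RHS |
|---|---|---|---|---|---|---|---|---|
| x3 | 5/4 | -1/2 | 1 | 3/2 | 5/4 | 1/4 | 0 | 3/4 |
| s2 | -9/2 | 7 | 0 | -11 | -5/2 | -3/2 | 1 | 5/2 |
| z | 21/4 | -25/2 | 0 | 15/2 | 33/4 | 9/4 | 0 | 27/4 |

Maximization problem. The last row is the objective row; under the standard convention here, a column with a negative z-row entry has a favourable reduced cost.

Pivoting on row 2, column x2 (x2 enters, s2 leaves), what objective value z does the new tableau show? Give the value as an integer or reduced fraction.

157/14

Minimum ratio for x2: (5/2)/7 = 5/14.
z changes by −(z-row coeff of x2)·ratio = −(-25/2)·(5/14) = 125/28.
New z = 27/4 + (125/28) = 157/14.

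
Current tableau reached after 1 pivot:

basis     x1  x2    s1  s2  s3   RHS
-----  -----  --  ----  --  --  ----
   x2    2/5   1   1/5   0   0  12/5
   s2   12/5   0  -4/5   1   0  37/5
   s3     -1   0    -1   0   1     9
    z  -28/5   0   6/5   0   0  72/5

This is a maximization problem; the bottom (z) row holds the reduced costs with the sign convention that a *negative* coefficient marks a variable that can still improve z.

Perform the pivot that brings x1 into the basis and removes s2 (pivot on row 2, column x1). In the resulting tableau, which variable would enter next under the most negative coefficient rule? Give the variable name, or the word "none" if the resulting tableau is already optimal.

s1

Pivot element 12/5. New z-row = old z-row − (-28/5)·(row 2/(12/5)).
Updated z-row coefficients: x1: 0, x2: 0, s1: -2/3, s2: 7/3, s3: 0.
The most negative is -2/3 in column s1, so s1 would enter next.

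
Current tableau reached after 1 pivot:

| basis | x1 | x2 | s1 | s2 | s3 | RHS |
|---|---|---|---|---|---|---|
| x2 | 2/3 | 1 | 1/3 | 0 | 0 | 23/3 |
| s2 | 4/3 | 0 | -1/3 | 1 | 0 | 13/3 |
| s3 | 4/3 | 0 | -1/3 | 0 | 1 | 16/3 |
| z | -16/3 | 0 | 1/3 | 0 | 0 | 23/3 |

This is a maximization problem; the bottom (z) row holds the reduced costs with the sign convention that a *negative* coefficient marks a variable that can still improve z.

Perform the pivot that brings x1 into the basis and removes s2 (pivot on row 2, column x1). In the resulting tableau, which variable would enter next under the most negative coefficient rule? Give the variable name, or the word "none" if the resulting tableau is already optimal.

s1

Pivot element 4/3. New z-row = old z-row − (-16/3)·(row 2/(4/3)).
Updated z-row coefficients: x1: 0, x2: 0, s1: -1, s2: 4, s3: 0.
The most negative is -1 in column s1, so s1 would enter next.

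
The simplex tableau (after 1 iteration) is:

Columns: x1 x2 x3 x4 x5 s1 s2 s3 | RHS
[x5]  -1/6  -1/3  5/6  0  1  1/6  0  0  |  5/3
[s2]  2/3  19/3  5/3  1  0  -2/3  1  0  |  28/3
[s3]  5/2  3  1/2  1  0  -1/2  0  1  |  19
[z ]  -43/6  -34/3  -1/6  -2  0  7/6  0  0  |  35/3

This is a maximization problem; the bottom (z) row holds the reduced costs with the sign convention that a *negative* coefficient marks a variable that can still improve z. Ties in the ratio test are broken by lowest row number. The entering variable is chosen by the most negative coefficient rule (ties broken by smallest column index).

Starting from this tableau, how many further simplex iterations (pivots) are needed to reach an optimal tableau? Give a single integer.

pivot: x2 in, s2 out → z = 539/19
pivot: x1 in, s3 out → z = 5664/83
pivot: s1 in, x5 out → z = 408/5
No improving column remains; optimal.

3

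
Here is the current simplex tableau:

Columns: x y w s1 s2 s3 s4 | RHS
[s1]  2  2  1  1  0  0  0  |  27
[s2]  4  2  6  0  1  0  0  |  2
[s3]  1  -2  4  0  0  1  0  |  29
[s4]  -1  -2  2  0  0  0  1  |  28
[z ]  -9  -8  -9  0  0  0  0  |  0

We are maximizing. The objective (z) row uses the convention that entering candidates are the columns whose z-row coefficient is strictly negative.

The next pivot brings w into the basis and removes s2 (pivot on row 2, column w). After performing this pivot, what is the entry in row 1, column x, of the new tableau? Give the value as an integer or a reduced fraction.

4/3

Pivot element is row 2, column w: 6.
Normalize row 2: new (row 2, x) = 4/6 = 2/3.
row 1 ← row 1 − 1·(new row 2): 2 − 1·(2/3) = 4/3.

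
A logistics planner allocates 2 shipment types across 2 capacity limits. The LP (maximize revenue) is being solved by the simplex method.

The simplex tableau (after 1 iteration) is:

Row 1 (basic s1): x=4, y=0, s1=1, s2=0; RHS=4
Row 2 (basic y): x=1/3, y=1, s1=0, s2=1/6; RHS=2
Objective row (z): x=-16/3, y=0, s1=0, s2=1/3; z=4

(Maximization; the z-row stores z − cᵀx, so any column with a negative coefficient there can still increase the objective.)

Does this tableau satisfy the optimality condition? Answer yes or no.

Column x has objective-row coefficient -16/3, which is negative; an improving pivot exists, so not yet optimal.

no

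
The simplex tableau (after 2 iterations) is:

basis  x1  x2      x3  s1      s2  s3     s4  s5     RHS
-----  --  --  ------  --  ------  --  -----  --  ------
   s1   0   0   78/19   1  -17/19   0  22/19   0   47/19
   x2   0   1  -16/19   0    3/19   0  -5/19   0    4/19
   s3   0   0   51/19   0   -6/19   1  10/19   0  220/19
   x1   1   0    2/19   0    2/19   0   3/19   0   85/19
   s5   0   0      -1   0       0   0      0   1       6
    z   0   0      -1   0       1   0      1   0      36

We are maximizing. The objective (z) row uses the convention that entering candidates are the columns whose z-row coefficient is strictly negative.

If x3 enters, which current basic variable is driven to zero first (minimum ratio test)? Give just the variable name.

Ratios: row 1 (s1): (47/19)/(78/19) = 47/78; row 2 (x2): entry -16/19 ≤ 0, skip; row 3 (s3): (220/19)/(51/19) = 220/51; row 4 (x1): (85/19)/(2/19) = 85/2; row 5 (s5): entry -1 ≤ 0, skip.
Minimum ratio 47/78 is in the s1 row, so s1 leaves.

s1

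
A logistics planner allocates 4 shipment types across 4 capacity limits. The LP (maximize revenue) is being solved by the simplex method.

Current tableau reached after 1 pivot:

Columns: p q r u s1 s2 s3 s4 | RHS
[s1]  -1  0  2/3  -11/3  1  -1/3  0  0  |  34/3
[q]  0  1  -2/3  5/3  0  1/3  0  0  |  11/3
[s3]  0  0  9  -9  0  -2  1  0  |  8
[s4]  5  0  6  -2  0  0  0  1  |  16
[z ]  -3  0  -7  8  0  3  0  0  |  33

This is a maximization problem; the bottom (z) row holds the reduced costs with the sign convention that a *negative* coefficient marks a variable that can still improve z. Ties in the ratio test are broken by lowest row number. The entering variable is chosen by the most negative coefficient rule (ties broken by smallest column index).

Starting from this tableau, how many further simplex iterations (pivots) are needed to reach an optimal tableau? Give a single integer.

2

pivot: r in, s3 out → z = 353/9
pivot: p in, s4 out → z = 2053/45
No improving column remains; optimal.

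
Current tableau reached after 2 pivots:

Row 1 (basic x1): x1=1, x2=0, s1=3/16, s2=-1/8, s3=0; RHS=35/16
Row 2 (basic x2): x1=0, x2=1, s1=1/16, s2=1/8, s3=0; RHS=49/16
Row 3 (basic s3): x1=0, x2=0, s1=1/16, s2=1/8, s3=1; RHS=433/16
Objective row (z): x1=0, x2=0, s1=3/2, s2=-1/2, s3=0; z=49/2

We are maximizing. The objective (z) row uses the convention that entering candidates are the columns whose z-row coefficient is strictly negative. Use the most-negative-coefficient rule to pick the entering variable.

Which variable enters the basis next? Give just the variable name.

s2

Objective-row coefficients: x1: 0, x2: 0, s1: 3/2, s2: -1/2, s3: 0.
The most negative is -1/2 in column s2, so s2 enters.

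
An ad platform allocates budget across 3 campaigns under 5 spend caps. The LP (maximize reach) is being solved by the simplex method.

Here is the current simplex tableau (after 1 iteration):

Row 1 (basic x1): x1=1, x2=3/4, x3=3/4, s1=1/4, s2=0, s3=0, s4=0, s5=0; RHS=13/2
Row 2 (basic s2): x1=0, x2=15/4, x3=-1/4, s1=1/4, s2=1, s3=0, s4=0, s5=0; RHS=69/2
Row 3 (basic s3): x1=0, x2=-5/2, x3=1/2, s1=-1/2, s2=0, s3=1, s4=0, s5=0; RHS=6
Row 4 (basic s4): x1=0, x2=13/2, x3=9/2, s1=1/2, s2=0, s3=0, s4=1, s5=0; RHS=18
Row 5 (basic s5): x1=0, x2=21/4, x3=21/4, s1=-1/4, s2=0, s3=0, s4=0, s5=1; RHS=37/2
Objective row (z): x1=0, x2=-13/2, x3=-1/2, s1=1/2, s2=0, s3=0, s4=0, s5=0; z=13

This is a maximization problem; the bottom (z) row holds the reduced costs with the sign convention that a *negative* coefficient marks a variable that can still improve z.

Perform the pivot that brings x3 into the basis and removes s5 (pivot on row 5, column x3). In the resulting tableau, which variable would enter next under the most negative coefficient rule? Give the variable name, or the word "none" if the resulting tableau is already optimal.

Pivot element 21/4. New z-row = old z-row − (-1/2)·(row 5/(21/4)).
Updated z-row coefficients: x1: 0, x2: -6, x3: 0, s1: 10/21, s2: 0, s3: 0, s4: 0, s5: 2/21.
The most negative is -6 in column x2, so x2 would enter next.

x2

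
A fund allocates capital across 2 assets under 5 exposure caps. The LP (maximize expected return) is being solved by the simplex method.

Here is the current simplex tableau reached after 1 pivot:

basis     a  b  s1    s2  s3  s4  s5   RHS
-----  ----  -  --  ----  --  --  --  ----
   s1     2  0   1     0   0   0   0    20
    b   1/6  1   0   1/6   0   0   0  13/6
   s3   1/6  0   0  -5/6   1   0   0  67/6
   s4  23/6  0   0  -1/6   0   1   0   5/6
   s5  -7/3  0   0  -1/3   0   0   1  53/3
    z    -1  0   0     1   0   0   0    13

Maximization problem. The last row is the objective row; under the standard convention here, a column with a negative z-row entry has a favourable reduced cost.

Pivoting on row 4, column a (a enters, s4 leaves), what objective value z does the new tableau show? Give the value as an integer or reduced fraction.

Minimum ratio for a: (5/6)/(23/6) = 5/23.
z changes by −(z-row coeff of a)·ratio = −(-1)·(5/23) = 5/23.
New z = 13 + (5/23) = 304/23.

304/23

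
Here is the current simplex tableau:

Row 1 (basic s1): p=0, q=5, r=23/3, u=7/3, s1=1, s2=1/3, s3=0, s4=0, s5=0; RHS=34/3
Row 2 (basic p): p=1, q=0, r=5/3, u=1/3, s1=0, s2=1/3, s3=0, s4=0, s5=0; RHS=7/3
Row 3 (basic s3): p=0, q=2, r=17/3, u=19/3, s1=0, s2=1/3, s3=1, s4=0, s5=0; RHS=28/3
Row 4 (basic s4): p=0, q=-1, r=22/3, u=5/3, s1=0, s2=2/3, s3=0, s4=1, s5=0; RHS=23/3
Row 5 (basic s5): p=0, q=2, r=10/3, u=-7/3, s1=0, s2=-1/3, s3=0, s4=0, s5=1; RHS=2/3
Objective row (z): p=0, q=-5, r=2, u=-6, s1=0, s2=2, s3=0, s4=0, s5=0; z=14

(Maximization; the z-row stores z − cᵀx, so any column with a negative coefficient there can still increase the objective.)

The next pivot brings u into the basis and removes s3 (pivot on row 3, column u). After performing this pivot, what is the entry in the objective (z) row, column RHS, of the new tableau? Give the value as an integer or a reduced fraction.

Pivot element is row 3, column u: 19/3.
Normalize row 3: new (row 3, RHS) = (28/3)/(19/3) = 28/19.
z-row ← z-row − (-6)·(new row 3): 14 − (-6)·(28/19) = 434/19.

434/19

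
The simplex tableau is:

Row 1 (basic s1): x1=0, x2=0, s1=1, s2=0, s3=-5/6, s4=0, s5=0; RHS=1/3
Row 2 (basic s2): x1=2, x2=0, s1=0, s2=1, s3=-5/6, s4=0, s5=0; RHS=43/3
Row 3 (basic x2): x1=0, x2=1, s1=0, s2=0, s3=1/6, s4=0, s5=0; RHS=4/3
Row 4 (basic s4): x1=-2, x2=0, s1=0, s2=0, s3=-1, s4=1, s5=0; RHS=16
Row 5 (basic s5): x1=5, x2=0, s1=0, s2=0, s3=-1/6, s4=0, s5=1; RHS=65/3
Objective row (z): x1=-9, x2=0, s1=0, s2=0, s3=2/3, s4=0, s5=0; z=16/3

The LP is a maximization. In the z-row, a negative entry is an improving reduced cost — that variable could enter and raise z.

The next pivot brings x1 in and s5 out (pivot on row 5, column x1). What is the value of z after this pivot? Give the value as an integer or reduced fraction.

133/3

Minimum ratio for x1: (65/3)/5 = 13/3.
z changes by −(z-row coeff of x1)·ratio = −(-9)·(13/3) = 39.
New z = 16/3 + 39 = 133/3.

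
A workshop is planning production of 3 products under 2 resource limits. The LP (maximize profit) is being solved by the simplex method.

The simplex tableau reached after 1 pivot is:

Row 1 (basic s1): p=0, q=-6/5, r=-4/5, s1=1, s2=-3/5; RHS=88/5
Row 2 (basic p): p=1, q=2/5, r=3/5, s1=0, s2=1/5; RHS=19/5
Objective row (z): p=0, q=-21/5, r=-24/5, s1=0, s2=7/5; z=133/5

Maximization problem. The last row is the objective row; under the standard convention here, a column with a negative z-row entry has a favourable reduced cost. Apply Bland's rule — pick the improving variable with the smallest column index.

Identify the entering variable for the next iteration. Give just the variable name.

q

Objective-row coefficients: p: 0, q: -21/5, r: -24/5, s1: 0, s2: 7/5.
Improving columns: q, r. Bland's rule picks the smallest column index → q.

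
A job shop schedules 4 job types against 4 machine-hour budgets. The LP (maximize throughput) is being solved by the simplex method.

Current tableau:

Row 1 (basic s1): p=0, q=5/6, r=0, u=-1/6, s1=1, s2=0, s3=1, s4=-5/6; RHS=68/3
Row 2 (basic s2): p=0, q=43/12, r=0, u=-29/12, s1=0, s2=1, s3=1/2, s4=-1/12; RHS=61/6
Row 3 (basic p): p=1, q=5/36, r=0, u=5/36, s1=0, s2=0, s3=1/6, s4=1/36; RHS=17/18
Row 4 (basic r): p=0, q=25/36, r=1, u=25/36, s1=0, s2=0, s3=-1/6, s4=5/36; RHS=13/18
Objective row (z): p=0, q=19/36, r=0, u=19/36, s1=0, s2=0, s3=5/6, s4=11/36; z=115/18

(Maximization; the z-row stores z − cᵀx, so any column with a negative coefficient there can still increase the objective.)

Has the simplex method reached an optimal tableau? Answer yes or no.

No objective-row coefficient is strictly negative, so no entering variable exists; the tableau is optimal.

yes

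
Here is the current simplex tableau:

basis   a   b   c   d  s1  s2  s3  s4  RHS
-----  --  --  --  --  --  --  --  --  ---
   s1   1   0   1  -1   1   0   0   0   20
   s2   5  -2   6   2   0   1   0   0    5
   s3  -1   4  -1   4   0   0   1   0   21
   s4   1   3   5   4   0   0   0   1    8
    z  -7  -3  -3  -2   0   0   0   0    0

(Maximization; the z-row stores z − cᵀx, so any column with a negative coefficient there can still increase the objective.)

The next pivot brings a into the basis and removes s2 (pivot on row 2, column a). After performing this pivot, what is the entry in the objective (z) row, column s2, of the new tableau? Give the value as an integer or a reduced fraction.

7/5

Pivot element is row 2, column a: 5.
Normalize row 2: new (row 2, s2) = 1/5 = 1/5.
z-row ← z-row − (-7)·(new row 2): 0 − (-7)·(1/5) = 7/5.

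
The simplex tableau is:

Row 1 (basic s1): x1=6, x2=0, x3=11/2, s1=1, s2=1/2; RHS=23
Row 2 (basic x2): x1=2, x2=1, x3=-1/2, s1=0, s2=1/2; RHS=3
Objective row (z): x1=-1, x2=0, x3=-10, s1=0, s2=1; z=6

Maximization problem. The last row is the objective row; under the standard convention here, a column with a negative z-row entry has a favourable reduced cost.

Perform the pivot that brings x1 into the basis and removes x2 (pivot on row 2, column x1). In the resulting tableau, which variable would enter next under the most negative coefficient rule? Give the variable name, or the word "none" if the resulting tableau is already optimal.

Pivot element 2. New z-row = old z-row − (-1)·(row 2/2).
Updated z-row coefficients: x1: 0, x2: 1/2, x3: -41/4, s1: 0, s2: 5/4.
The most negative is -41/4 in column x3, so x3 would enter next.

x3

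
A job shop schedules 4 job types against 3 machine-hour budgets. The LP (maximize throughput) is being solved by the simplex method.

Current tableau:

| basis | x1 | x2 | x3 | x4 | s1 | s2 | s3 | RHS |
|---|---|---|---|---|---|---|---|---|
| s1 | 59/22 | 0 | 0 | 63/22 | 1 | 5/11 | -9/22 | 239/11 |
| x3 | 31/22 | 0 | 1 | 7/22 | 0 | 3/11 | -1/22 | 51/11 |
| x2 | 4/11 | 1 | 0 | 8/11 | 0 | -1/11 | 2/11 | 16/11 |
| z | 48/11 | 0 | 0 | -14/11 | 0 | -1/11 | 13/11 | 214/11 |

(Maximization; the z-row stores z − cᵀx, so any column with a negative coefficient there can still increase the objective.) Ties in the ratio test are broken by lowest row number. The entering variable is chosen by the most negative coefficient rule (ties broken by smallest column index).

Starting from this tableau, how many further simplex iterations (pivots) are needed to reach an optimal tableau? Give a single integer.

2

pivot: x4 in, x2 out → z = 22
pivot: s2 in, x3 out → z = 126/5
No improving column remains; optimal.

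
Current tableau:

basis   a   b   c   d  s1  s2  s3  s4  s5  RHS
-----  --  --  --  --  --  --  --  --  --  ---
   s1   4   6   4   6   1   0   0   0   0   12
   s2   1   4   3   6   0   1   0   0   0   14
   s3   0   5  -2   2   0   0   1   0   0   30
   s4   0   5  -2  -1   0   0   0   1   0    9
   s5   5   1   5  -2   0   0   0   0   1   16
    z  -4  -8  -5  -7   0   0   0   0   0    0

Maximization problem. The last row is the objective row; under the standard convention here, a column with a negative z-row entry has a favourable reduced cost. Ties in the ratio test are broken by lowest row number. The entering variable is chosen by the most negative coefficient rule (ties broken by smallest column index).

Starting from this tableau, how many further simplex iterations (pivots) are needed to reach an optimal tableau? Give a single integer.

3

pivot: b in, s4 out → z = 72/5
pivot: d in, s1 out → z = 95/6
pivot: c in, d out → z = 255/16
No improving column remains; optimal.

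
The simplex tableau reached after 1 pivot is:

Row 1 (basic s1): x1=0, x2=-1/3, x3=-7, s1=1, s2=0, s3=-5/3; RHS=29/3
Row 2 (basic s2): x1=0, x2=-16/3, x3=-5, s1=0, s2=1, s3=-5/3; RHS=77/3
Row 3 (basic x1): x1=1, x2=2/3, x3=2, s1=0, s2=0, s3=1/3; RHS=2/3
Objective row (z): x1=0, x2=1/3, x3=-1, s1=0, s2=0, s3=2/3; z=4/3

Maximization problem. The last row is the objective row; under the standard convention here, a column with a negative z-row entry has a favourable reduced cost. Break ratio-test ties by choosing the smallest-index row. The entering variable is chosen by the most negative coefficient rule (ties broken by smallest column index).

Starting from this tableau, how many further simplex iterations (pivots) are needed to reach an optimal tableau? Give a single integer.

pivot: x3 in, x1 out → z = 5/3
No improving column remains; optimal.

1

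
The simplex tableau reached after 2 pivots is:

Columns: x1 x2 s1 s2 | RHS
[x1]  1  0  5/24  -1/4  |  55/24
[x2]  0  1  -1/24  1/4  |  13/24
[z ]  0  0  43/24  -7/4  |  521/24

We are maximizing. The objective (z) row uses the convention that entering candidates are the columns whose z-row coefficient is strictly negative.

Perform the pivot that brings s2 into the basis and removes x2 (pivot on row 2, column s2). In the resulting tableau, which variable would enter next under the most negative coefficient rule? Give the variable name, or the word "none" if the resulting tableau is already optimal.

none

Pivot element 1/4. New z-row = old z-row − (-7/4)·(row 2/(1/4)).
Updated z-row coefficients: x1: 0, x2: 7, s1: 3/2, s2: 0.
No coefficient is strictly negative; the tableau after this pivot is optimal.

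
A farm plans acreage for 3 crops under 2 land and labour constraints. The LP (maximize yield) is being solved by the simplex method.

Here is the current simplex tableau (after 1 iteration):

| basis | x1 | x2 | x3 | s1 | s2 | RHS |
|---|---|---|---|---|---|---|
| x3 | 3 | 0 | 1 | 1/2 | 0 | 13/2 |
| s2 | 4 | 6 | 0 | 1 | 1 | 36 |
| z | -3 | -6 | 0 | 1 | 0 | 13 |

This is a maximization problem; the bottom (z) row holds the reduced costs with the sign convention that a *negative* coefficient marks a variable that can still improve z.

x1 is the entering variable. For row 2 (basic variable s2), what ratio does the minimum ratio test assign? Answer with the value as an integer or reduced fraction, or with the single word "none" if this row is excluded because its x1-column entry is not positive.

Ratio = RHS / (x1 entry) = 36 / 4 = 9.

9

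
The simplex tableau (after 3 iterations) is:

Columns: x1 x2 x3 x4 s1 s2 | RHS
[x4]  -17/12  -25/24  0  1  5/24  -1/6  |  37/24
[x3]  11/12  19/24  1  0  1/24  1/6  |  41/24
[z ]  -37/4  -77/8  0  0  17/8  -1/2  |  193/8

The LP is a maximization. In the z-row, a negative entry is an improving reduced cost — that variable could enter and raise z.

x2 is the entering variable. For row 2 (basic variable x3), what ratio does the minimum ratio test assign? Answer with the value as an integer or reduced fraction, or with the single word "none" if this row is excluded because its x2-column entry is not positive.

Ratio = RHS / (x2 entry) = (41/24) / (19/24) = 41/19.

41/19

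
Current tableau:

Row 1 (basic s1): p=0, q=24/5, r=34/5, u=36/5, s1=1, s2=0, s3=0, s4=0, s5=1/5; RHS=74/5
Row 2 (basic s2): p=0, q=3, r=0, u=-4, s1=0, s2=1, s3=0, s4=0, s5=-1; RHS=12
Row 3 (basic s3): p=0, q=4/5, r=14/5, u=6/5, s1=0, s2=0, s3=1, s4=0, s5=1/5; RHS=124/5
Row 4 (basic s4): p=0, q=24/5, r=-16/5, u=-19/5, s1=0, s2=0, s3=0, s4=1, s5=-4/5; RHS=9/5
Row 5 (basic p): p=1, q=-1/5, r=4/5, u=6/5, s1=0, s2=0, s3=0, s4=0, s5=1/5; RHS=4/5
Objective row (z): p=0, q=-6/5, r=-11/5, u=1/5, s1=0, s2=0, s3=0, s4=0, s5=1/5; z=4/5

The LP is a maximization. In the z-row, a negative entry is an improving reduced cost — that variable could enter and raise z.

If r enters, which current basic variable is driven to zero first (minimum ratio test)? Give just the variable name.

Ratios: row 1 (s1): (74/5)/(34/5) = 37/17; row 2 (s2): entry 0 ≤ 0, skip; row 3 (s3): (124/5)/(14/5) = 62/7; row 4 (s4): entry -16/5 ≤ 0, skip; row 5 (p): (4/5)/(4/5) = 1.
Minimum ratio 1 is in the p row, so p leaves.

p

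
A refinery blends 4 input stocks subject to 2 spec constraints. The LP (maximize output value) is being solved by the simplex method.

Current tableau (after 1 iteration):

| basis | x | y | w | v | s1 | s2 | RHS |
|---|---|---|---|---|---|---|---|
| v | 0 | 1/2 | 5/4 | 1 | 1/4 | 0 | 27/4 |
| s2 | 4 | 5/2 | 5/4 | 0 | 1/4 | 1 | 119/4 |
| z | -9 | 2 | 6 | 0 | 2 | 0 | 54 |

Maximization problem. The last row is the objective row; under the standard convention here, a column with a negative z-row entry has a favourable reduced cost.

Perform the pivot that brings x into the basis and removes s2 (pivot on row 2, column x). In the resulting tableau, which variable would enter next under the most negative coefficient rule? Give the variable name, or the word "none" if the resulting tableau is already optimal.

Pivot element 4. New z-row = old z-row − (-9)·(row 2/4).
Updated z-row coefficients: x: 0, y: 61/8, w: 141/16, v: 0, s1: 41/16, s2: 9/4.
No coefficient is strictly negative; the tableau after this pivot is optimal.

none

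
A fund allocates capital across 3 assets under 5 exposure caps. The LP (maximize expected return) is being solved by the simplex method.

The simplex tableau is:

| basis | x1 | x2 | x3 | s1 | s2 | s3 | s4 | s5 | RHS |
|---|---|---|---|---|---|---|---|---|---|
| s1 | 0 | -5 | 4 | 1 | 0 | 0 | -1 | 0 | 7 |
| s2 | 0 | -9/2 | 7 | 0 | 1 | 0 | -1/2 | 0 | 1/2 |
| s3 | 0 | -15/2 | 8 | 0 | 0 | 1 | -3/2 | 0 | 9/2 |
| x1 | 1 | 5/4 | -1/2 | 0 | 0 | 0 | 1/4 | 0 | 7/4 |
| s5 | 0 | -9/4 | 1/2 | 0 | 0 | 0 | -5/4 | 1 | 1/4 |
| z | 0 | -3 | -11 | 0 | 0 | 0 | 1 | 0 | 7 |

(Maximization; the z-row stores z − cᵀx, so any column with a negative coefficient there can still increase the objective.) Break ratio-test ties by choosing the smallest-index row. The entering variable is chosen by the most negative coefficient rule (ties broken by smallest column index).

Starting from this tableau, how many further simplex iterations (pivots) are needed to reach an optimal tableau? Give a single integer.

2

pivot: x3 in, s2 out → z = 109/14
pivot: x2 in, x1 out → z = 353/13
No improving column remains; optimal.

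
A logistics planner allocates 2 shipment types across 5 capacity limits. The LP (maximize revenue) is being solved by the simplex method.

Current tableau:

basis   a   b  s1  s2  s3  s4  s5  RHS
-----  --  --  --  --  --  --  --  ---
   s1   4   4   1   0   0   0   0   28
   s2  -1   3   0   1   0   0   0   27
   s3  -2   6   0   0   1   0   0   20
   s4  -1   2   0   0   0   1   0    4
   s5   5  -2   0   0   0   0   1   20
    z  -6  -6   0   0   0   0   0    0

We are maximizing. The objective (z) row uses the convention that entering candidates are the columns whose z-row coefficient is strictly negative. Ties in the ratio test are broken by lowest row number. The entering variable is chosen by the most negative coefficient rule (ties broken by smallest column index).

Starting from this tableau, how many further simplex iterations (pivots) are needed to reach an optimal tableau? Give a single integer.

2

pivot: a in, s5 out → z = 24
pivot: b in, s1 out → z = 42
No improving column remains; optimal.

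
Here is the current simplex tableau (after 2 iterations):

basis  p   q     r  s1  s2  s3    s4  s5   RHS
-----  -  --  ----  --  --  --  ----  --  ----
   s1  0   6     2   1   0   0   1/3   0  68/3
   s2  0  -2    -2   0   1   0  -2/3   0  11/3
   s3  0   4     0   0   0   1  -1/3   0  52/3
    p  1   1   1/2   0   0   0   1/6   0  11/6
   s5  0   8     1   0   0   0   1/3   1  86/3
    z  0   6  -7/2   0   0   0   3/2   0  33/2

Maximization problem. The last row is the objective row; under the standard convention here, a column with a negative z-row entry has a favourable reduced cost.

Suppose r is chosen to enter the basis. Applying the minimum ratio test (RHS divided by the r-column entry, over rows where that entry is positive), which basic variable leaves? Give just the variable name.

Ratios: row 1 (s1): (68/3)/2 = 34/3; row 2 (s2): entry -2 ≤ 0, skip; row 3 (s3): entry 0 ≤ 0, skip; row 4 (p): (11/6)/(1/2) = 11/3; row 5 (s5): (86/3)/1 = 86/3.
Minimum ratio 11/3 is in the p row, so p leaves.

p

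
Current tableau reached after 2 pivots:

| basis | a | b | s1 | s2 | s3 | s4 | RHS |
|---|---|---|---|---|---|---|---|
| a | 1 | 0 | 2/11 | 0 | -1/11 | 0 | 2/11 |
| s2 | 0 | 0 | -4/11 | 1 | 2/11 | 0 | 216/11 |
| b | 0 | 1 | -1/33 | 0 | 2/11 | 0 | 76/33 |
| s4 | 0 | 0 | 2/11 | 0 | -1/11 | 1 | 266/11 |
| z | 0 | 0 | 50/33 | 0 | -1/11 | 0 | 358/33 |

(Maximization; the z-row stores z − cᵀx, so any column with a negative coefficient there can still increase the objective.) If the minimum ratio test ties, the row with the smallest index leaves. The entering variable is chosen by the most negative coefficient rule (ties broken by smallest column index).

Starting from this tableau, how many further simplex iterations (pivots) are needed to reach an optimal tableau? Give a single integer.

pivot: s3 in, b out → z = 12
No improving column remains; optimal.

1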